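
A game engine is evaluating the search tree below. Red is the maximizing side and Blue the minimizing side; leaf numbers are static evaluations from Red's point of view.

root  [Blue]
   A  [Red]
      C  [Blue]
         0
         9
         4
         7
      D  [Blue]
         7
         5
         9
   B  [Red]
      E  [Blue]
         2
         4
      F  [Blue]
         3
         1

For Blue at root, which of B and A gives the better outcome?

B

E (Blue): min(2, 4) = 2
F (Blue): min(3, 1) = 1
B (Red): max(2, 1) = 2
C (Blue): min(0, 9, 4, 7) = 0
D (Blue): min(7, 5, 9) = 5
A (Red): max(0, 5) = 5
Blue prefers the lower value; B=2, A=5. B is better since 2 < 5.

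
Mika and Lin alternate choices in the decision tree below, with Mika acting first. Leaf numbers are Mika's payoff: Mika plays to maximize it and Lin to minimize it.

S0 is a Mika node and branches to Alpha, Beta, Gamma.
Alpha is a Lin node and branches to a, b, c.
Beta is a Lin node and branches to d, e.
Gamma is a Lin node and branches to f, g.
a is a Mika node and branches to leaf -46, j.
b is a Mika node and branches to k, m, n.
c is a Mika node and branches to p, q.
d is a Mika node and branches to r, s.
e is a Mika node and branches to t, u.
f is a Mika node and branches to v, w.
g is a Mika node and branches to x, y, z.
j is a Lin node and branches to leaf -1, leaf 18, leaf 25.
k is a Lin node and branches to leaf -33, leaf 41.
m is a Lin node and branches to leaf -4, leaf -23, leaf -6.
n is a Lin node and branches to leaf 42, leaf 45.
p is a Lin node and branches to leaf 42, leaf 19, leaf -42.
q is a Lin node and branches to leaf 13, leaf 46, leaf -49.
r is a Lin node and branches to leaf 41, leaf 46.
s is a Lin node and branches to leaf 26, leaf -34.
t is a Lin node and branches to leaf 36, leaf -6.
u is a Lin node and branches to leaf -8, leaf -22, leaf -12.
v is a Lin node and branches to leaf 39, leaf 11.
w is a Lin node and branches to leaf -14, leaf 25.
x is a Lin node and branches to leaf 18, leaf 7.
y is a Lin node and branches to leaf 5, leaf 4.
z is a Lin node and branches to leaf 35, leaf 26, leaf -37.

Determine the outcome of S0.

j (Lin): min(-1, 18, 25) = -1
a (Mika): max(-46, -1) = -1
k (Lin): min(-33, 41) = -33
m (Lin): min(-4, -23, -6) = -23
n (Lin): min(42, 45) = 42
b (Mika): max(-33, -23, 42) = 42
p (Lin): min(42, 19, -42) = -42
q (Lin): min(13, 46, -49) = -49
c (Mika): max(-42, -49) = -42
Alpha (Lin): min(-1, 42, -42) = -42
r (Lin): min(41, 46) = 41
s (Lin): min(26, -34) = -34
d (Mika): max(41, -34) = 41
t (Lin): min(36, -6) = -6
u (Lin): min(-8, -22, -12) = -22
e (Mika): max(-6, -22) = -6
Beta (Lin): min(41, -6) = -6
v (Lin): min(39, 11) = 11
w (Lin): min(-14, 25) = -14
f (Mika): max(11, -14) = 11
x (Lin): min(18, 7) = 7
y (Lin): min(5, 4) = 4
z (Lin): min(35, 26, -37) = -37
g (Mika): max(7, 4, -37) = 7
Gamma (Lin): min(11, 7) = 7
S0 (Mika): max(-42, -6, 7) = 7

7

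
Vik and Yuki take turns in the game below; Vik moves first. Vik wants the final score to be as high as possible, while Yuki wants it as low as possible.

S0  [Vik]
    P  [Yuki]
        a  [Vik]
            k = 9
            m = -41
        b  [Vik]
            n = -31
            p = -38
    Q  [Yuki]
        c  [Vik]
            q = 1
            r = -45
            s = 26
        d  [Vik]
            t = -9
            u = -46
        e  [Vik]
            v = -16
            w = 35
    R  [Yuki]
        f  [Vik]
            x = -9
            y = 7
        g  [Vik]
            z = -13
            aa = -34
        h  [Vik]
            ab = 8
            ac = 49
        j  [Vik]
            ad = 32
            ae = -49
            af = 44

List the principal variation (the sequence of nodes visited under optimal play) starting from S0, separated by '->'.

a (Vik): max(9, -41) = 9
b (Vik): max(-31, -38) = -31
P (Yuki): min(9, -31) = -31
c (Vik): max(1, -45, 26) = 26
d (Vik): max(-9, -46) = -9
e (Vik): max(-16, 35) = 35
Q (Yuki): min(26, -9, 35) = -9
f (Vik): max(-9, 7) = 7
g (Vik): max(-13, -34) = -13
h (Vik): max(8, 49) = 49
j (Vik): max(32, -49, 44) = 44
R (Yuki): min(7, -13, 49, 44) = -13
S0 (Vik): max(-31, -9, -13) = -9
At S0, Vik picks Q (highest: -9).
At Q, Yuki picks d (lowest: -9).
At d, Vik picks t (highest: -9).
Terminal value -9.

S0 -> Q -> d -> t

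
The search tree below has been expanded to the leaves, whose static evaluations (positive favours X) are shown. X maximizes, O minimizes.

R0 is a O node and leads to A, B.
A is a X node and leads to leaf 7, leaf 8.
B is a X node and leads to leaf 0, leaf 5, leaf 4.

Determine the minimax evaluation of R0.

A (X): max(7, 8) = 8
B (X): max(0, 5, 4) = 5
R0 (O): min(8, 5) = 5

5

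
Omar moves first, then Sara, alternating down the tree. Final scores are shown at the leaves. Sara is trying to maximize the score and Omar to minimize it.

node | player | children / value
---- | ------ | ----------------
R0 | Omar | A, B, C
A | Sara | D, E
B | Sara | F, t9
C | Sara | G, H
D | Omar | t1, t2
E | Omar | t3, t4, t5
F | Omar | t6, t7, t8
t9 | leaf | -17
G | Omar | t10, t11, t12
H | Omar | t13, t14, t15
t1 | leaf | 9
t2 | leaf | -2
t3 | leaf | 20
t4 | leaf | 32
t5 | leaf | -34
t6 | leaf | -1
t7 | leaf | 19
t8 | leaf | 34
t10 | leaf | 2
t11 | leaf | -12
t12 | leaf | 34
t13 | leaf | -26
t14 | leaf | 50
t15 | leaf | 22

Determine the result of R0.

-12

D (Omar): min(9, -2) = -2
E (Omar): min(20, 32, -34) = -34
A (Sara): max(-2, -34) = -2
F (Omar): min(-1, 19, 34) = -1
B (Sara): max(-1, -17) = -1
G (Omar): min(2, -12, 34) = -12
H (Omar): min(-26, 50, 22) = -26
C (Sara): max(-12, -26) = -12
R0 (Omar): min(-2, -1, -12) = -12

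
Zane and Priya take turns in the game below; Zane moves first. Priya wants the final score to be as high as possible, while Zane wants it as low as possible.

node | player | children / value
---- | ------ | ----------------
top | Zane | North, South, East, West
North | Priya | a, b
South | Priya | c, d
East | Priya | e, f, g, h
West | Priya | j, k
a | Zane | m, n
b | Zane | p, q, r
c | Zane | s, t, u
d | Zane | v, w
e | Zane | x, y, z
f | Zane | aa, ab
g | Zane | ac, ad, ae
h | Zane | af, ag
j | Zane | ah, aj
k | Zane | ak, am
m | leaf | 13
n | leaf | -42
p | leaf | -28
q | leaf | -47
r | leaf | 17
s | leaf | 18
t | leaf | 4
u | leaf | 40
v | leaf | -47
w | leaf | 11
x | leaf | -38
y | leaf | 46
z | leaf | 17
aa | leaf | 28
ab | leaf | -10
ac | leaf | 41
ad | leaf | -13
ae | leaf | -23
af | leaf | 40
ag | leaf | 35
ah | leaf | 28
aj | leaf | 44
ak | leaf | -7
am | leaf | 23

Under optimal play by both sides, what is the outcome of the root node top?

a (Zane): min(13, -42) = -42
b (Zane): min(-28, -47, 17) = -47
North (Priya): max(-42, -47) = -42
c (Zane): min(18, 4, 40) = 4
d (Zane): min(-47, 11) = -47
South (Priya): max(4, -47) = 4
e (Zane): min(-38, 46, 17) = -38
f (Zane): min(28, -10) = -10
g (Zane): min(41, -13, -23) = -23
h (Zane): min(40, 35) = 35
East (Priya): max(-38, -10, -23, 35) = 35
j (Zane): min(28, 44) = 28
k (Zane): min(-7, 23) = -7
West (Priya): max(28, -7) = 28
top (Zane): min(-42, 4, 35, 28) = -42

-42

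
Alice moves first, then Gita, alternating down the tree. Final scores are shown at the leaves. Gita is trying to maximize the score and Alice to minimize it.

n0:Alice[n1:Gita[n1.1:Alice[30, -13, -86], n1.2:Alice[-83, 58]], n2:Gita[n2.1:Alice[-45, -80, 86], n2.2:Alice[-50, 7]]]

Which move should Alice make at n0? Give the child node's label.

n1.1 (Alice): min(30, -13, -86) = -86
n1.2 (Alice): min(-83, 58) = -83
n1 (Gita): max(-86, -83) = -83
n2.1 (Alice): min(-45, -80, 86) = -80
n2.2 (Alice): min(-50, 7) = -50
n2 (Gita): max(-80, -50) = -50
n0 (Alice): min(-83, -50) = -83
Alice at n0 wants the lowest of {n1=-83, n2=-50}, so chooses n1.

n1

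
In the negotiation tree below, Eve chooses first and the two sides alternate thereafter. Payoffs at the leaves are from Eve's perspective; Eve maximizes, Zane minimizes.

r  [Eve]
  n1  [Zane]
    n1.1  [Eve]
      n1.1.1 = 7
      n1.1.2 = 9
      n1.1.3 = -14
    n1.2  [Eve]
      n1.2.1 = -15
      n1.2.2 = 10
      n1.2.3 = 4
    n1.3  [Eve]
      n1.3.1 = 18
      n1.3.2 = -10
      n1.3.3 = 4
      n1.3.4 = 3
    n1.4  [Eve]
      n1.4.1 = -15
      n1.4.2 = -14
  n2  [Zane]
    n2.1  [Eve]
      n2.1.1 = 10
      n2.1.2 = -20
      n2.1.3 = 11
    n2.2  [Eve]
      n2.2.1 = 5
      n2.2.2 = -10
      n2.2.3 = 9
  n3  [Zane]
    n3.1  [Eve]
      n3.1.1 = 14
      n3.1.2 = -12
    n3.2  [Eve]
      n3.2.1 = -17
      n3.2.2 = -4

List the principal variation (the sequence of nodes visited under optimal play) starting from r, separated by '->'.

r -> n2 -> n2.2 -> n2.2.3

n1.1 (Eve): max(7, 9, -14) = 9
n1.2 (Eve): max(-15, 10, 4) = 10
n1.3 (Eve): max(18, -10, 4, 3) = 18
n1.4 (Eve): max(-15, -14) = -14
n1 (Zane): min(9, 10, 18, -14) = -14
n2.1 (Eve): max(10, -20, 11) = 11
n2.2 (Eve): max(5, -10, 9) = 9
n2 (Zane): min(11, 9) = 9
n3.1 (Eve): max(14, -12) = 14
n3.2 (Eve): max(-17, -4) = -4
n3 (Zane): min(14, -4) = -4
r (Eve): max(-14, 9, -4) = 9
At r, Eve picks n2 (highest: 9).
At n2, Zane picks n2.2 (lowest: 9).
At n2.2, Eve picks n2.2.3 (highest: 9).
Terminal value 9.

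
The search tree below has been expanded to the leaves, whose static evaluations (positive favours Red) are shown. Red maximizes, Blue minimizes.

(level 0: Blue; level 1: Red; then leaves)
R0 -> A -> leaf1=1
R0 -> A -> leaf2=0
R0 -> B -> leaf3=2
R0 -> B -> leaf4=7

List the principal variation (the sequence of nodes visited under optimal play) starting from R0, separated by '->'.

R0 -> A -> leaf1

A (Red): max(1, 0) = 1
B (Red): max(2, 7) = 7
R0 (Blue): min(1, 7) = 1
At R0, Blue picks A (lowest: 1).
At A, Red picks leaf1 (highest: 1).
Terminal value 1.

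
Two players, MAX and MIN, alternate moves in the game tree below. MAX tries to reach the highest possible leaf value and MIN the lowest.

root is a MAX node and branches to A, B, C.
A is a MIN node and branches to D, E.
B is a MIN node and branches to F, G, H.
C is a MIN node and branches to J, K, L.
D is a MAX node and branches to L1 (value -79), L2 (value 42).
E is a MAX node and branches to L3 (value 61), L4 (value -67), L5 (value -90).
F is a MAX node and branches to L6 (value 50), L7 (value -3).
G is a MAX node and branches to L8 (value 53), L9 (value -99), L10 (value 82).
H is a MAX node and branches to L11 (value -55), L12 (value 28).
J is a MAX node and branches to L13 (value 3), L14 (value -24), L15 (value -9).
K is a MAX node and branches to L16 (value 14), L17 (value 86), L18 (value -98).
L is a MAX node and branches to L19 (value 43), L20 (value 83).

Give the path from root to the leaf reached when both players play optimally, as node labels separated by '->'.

D (MAX): max(-79, 42) = 42
E (MAX): max(61, -67, -90) = 61
A (MIN): min(42, 61) = 42
F (MAX): max(50, -3) = 50
G (MAX): max(53, -99, 82) = 82
H (MAX): max(-55, 28) = 28
B (MIN): min(50, 82, 28) = 28
J (MAX): max(3, -24, -9) = 3
K (MAX): max(14, 86, -98) = 86
L (MAX): max(43, 83) = 83
C (MIN): min(3, 86, 83) = 3
root (MAX): max(42, 28, 3) = 42
At root, MAX picks A (highest: 42).
At A, MIN picks D (lowest: 42).
At D, MAX picks L2 (highest: 42).
Terminal value 42.

root -> A -> D -> L2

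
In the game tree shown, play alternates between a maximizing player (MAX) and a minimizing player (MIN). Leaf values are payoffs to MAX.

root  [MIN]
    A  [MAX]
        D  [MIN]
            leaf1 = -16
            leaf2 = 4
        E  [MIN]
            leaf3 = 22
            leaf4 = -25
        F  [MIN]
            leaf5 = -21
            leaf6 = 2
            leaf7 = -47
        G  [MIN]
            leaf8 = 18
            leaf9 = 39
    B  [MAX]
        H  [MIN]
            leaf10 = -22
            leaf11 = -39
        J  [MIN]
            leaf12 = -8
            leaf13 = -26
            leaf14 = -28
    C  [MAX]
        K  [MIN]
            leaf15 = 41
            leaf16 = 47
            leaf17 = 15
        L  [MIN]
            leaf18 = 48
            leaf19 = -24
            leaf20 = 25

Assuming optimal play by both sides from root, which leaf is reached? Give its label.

leaf14

D (MIN): min(-16, 4) = -16
E (MIN): min(22, -25) = -25
F (MIN): min(-21, 2, -47) = -47
G (MIN): min(18, 39) = 18
A (MAX): max(-16, -25, -47, 18) = 18
H (MIN): min(-22, -39) = -39
J (MIN): min(-8, -26, -28) = -28
B (MAX): max(-39, -28) = -28
K (MIN): min(41, 47, 15) = 15
L (MIN): min(48, -24, 25) = -24
C (MAX): max(15, -24) = 15
root (MIN): min(18, -28, 15) = -28
At root, MIN picks B (lowest: -28).
At B, MAX picks J (highest: -28).
At J, MIN picks leaf14 (lowest: -28).
Terminal value -28.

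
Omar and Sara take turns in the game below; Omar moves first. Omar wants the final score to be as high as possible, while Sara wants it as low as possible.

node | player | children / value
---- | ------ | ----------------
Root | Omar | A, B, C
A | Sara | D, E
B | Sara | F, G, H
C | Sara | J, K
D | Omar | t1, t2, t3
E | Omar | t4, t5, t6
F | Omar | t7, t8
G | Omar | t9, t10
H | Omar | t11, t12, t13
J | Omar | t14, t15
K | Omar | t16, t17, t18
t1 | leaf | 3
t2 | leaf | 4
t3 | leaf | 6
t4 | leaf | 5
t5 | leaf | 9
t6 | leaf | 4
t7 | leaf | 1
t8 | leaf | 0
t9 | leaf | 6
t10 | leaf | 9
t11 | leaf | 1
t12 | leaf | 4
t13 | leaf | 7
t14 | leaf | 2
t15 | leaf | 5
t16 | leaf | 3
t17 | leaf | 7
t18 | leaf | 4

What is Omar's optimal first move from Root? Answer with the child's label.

D (Omar): max(3, 4, 6) = 6
E (Omar): max(5, 9, 4) = 9
A (Sara): min(6, 9) = 6
F (Omar): max(1, 0) = 1
G (Omar): max(6, 9) = 9
H (Omar): max(1, 4, 7) = 7
B (Sara): min(1, 9, 7) = 1
J (Omar): max(2, 5) = 5
K (Omar): max(3, 7, 4) = 7
C (Sara): min(5, 7) = 5
Root (Omar): max(6, 1, 5) = 6
Omar at Root wants the highest of {A=6, B=1, C=5}, so chooses A.

A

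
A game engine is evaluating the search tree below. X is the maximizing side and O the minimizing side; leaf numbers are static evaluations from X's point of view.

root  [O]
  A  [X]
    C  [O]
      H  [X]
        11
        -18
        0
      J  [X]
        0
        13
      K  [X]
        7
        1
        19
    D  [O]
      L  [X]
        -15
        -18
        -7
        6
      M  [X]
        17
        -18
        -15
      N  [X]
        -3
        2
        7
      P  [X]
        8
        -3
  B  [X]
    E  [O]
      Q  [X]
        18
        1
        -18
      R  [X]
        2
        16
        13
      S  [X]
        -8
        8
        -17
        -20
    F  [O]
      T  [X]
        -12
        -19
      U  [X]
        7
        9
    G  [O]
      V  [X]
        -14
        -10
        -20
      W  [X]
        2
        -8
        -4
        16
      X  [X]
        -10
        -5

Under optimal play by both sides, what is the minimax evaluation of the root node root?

8

H (X): max(11, -18, 0) = 11
J (X): max(0, 13) = 13
K (X): max(7, 1, 19) = 19
C (O): min(11, 13, 19) = 11
L (X): max(-15, -18, -7, 6) = 6
M (X): max(17, -18, -15) = 17
N (X): max(-3, 2, 7) = 7
P (X): max(8, -3) = 8
D (O): min(6, 17, 7, 8) = 6
A (X): max(11, 6) = 11
Q (X): max(18, 1, -18) = 18
R (X): max(2, 16, 13) = 16
S (X): max(-8, 8, -17, -20) = 8
E (O): min(18, 16, 8) = 8
T (X): max(-12, -19) = -12
U (X): max(7, 9) = 9
F (O): min(-12, 9) = -12
V (X): max(-14, -10, -20) = -10
W (X): max(2, -8, -4, 16) = 16
X (X): max(-10, -5) = -5
G (O): min(-10, 16, -5) = -10
B (X): max(8, -12, -10) = 8
root (O): min(11, 8) = 8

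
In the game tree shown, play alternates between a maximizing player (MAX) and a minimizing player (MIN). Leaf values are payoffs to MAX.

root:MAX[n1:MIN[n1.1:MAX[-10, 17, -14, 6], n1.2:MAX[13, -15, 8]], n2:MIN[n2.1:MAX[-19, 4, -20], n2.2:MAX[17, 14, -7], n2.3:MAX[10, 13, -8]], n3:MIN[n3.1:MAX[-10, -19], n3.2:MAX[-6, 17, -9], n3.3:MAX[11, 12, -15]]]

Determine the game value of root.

13

n1.1 (MAX): max(-10, 17, -14, 6) = 17
n1.2 (MAX): max(13, -15, 8) = 13
n1 (MIN): min(17, 13) = 13
n2.1 (MAX): max(-19, 4, -20) = 4
n2.2 (MAX): max(17, 14, -7) = 17
n2.3 (MAX): max(10, 13, -8) = 13
n2 (MIN): min(4, 17, 13) = 4
n3.1 (MAX): max(-10, -19) = -10
n3.2 (MAX): max(-6, 17, -9) = 17
n3.3 (MAX): max(11, 12, -15) = 12
n3 (MIN): min(-10, 17, 12) = -10
root (MAX): max(13, 4, -10) = 13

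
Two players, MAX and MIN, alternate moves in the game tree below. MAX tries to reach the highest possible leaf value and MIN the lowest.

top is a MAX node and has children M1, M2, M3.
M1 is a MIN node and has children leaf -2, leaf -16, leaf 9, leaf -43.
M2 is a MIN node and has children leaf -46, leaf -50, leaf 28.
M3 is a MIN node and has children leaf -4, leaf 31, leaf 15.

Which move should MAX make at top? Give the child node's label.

M1 (MIN): min(-2, -16, 9, -43) = -43
M2 (MIN): min(-46, -50, 28) = -50
M3 (MIN): min(-4, 31, 15) = -4
top (MAX): max(-43, -50, -4) = -4
MAX at top wants the highest of {M1=-43, M2=-50, M3=-4}, so chooses M3.

M3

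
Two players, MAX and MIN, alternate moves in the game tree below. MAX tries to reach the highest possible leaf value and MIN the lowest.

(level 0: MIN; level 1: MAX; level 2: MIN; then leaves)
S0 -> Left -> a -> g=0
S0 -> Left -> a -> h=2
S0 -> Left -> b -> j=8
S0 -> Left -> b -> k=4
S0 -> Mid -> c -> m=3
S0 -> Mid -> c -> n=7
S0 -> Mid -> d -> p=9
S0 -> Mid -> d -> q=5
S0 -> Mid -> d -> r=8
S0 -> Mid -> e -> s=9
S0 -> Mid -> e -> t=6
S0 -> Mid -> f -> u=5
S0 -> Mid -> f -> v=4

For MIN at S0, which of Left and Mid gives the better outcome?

a (MIN): min(0, 2) = 0
b (MIN): min(8, 4) = 4
Left (MAX): max(0, 4) = 4
c (MIN): min(3, 7) = 3
d (MIN): min(9, 5, 8) = 5
e (MIN): min(9, 6) = 6
f (MIN): min(5, 4) = 4
Mid (MAX): max(3, 5, 6, 4) = 6
MIN prefers the lower value; Left=4, Mid=6. Left is better since 4 < 6.

Left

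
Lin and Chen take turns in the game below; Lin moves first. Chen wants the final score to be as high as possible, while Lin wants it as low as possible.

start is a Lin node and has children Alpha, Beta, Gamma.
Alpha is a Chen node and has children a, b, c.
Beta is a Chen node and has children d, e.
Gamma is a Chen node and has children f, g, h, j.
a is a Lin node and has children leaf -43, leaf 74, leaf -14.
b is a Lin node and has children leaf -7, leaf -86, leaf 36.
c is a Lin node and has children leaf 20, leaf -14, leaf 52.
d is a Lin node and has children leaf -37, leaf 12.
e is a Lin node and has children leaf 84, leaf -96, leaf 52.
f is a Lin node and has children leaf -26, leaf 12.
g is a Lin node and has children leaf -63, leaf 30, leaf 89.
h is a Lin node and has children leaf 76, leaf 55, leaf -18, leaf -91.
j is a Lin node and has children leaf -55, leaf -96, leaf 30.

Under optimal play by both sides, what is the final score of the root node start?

-37

a (Lin): min(-43, 74, -14) = -43
b (Lin): min(-7, -86, 36) = -86
c (Lin): min(20, -14, 52) = -14
Alpha (Chen): max(-43, -86, -14) = -14
d (Lin): min(-37, 12) = -37
e (Lin): min(84, -96, 52) = -96
Beta (Chen): max(-37, -96) = -37
f (Lin): min(-26, 12) = -26
g (Lin): min(-63, 30, 89) = -63
h (Lin): min(76, 55, -18, -91) = -91
j (Lin): min(-55, -96, 30) = -96
Gamma (Chen): max(-26, -63, -91, -96) = -26
start (Lin): min(-14, -37, -26) = -37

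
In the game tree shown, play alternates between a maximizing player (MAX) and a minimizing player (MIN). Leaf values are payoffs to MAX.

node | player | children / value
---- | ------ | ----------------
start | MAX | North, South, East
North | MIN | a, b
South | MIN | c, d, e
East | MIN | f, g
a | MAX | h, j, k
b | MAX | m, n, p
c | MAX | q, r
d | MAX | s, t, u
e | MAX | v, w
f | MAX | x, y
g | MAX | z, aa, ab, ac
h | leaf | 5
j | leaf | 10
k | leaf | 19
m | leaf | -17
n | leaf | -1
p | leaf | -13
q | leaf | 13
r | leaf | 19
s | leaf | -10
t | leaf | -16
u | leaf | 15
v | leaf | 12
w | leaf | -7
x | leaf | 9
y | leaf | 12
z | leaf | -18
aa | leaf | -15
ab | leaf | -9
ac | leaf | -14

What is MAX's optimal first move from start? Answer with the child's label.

a (MAX): max(5, 10, 19) = 19
b (MAX): max(-17, -1, -13) = -1
North (MIN): min(19, -1) = -1
c (MAX): max(13, 19) = 19
d (MAX): max(-10, -16, 15) = 15
e (MAX): max(12, -7) = 12
South (MIN): min(19, 15, 12) = 12
f (MAX): max(9, 12) = 12
g (MAX): max(-18, -15, -9, -14) = -9
East (MIN): min(12, -9) = -9
start (MAX): max(-1, 12, -9) = 12
MAX at start wants the highest of {North=-1, South=12, East=-9}, so chooses South.

South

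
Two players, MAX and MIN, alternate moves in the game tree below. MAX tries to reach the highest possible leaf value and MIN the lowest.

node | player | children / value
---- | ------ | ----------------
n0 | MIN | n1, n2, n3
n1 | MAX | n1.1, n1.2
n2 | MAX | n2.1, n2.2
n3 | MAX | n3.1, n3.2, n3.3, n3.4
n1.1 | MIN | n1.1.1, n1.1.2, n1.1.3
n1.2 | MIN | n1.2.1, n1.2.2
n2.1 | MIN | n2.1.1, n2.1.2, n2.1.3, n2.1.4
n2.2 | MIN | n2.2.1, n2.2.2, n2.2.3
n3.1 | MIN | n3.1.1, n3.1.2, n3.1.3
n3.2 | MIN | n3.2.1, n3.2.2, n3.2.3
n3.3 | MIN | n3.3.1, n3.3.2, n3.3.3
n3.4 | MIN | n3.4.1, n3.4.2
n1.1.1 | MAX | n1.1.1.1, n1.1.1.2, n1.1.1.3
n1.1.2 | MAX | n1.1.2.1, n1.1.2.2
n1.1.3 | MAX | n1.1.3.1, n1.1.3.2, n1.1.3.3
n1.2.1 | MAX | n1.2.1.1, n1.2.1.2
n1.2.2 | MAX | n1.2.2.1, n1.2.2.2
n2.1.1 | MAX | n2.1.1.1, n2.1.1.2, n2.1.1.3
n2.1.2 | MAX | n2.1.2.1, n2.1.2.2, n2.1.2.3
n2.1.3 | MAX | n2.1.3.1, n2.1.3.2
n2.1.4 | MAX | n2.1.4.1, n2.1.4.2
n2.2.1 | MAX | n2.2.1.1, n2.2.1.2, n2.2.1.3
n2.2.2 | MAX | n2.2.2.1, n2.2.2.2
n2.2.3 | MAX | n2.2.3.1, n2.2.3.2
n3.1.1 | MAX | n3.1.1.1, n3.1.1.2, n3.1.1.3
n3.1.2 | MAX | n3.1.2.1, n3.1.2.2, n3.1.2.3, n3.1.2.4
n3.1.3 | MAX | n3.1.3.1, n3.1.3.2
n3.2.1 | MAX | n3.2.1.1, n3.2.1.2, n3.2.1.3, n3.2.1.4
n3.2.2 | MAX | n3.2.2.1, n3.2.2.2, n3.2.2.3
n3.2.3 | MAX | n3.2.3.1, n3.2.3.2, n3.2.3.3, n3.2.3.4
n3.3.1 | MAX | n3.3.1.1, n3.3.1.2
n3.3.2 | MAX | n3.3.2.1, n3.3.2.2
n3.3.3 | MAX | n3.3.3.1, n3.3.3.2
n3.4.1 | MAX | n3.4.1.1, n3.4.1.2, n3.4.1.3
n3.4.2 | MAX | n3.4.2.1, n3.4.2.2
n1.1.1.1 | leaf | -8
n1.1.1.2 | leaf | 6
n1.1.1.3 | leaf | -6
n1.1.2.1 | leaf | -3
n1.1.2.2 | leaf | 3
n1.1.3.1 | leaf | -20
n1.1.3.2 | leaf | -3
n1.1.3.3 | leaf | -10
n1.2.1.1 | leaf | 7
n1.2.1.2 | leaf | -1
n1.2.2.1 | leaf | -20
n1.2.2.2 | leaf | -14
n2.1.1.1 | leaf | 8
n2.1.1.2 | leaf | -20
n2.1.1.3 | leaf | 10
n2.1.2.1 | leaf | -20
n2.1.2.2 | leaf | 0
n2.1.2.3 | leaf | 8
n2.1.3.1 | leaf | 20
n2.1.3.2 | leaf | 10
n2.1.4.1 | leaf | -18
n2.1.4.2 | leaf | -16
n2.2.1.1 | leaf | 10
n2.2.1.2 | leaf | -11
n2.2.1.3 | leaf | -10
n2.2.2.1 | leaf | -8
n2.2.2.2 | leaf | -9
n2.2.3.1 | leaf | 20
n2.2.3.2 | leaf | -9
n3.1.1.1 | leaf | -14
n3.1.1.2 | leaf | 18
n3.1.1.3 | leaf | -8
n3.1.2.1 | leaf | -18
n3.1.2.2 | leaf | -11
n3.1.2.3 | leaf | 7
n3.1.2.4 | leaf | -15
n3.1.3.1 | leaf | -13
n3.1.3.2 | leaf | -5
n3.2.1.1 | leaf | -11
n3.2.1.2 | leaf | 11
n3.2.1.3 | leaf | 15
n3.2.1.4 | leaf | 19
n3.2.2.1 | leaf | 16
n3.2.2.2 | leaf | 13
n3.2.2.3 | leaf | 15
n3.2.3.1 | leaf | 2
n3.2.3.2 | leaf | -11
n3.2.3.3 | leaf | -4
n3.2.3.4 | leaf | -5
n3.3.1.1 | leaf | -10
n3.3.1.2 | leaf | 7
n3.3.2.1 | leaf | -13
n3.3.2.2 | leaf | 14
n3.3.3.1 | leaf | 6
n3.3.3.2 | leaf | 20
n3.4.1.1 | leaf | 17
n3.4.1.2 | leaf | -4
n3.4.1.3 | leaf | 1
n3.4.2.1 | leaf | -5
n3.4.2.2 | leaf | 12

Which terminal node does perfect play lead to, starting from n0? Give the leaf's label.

n2.2.2.1

n1.1.1 (MAX): max(-8, 6, -6) = 6
n1.1.2 (MAX): max(-3, 3) = 3
n1.1.3 (MAX): max(-20, -3, -10) = -3
n1.1 (MIN): min(6, 3, -3) = -3
n1.2.1 (MAX): max(7, -1) = 7
n1.2.2 (MAX): max(-20, -14) = -14
n1.2 (MIN): min(7, -14) = -14
n1 (MAX): max(-3, -14) = -3
n2.1.1 (MAX): max(8, -20, 10) = 10
n2.1.2 (MAX): max(-20, 0, 8) = 8
n2.1.3 (MAX): max(20, 10) = 20
n2.1.4 (MAX): max(-18, -16) = -16
n2.1 (MIN): min(10, 8, 20, -16) = -16
n2.2.1 (MAX): max(10, -11, -10) = 10
n2.2.2 (MAX): max(-8, -9) = -8
n2.2.3 (MAX): max(20, -9) = 20
n2.2 (MIN): min(10, -8, 20) = -8
n2 (MAX): max(-16, -8) = -8
n3.1.1 (MAX): max(-14, 18, -8) = 18
n3.1.2 (MAX): max(-18, -11, 7, -15) = 7
n3.1.3 (MAX): max(-13, -5) = -5
n3.1 (MIN): min(18, 7, -5) = -5
n3.2.1 (MAX): max(-11, 11, 15, 19) = 19
n3.2.2 (MAX): max(16, 13, 15) = 16
n3.2.3 (MAX): max(2, -11, -4, -5) = 2
n3.2 (MIN): min(19, 16, 2) = 2
n3.3.1 (MAX): max(-10, 7) = 7
n3.3.2 (MAX): max(-13, 14) = 14
n3.3.3 (MAX): max(6, 20) = 20
n3.3 (MIN): min(7, 14, 20) = 7
n3.4.1 (MAX): max(17, -4, 1) = 17
n3.4.2 (MAX): max(-5, 12) = 12
n3.4 (MIN): min(17, 12) = 12
n3 (MAX): max(-5, 2, 7, 12) = 12
n0 (MIN): min(-3, -8, 12) = -8
At n0, MIN picks n2 (lowest: -8).
At n2, MAX picks n2.2 (highest: -8).
At n2.2, MIN picks n2.2.2 (lowest: -8).
At n2.2.2, MAX picks n2.2.2.1 (highest: -8).
Terminal value -8.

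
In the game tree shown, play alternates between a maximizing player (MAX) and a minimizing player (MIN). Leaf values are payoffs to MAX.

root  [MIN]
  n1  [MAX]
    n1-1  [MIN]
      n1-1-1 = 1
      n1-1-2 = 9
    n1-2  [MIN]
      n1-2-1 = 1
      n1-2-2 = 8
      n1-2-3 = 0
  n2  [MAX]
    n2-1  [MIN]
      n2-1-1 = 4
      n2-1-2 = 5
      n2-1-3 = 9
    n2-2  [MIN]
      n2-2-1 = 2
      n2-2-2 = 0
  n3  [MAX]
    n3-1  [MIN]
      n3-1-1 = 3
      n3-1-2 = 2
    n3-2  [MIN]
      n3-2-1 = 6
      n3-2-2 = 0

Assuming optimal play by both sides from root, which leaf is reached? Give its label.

n1-1 (MIN): min(1, 9) = 1
n1-2 (MIN): min(1, 8, 0) = 0
n1 (MAX): max(1, 0) = 1
n2-1 (MIN): min(4, 5, 9) = 4
n2-2 (MIN): min(2, 0) = 0
n2 (MAX): max(4, 0) = 4
n3-1 (MIN): min(3, 2) = 2
n3-2 (MIN): min(6, 0) = 0
n3 (MAX): max(2, 0) = 2
root (MIN): min(1, 4, 2) = 1
At root, MIN picks n1 (lowest: 1).
At n1, MAX picks n1-1 (highest: 1).
At n1-1, MIN picks n1-1-1 (lowest: 1).
Terminal value 1.

n1-1-1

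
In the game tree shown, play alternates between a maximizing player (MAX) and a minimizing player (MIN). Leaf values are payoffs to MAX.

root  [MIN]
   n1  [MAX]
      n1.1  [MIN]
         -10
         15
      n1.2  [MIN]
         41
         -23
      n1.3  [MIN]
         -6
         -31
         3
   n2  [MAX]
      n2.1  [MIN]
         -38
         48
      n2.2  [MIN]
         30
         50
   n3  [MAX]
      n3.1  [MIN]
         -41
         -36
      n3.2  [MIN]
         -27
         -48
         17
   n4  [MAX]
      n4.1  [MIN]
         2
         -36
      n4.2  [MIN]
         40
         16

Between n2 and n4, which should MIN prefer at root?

n4

n2.1 (MIN): min(-38, 48) = -38
n2.2 (MIN): min(30, 50) = 30
n2 (MAX): max(-38, 30) = 30
n4.1 (MIN): min(2, -36) = -36
n4.2 (MIN): min(40, 16) = 16
n4 (MAX): max(-36, 16) = 16
MIN prefers the lower value; n2=30, n4=16. n4 is better since 16 < 30.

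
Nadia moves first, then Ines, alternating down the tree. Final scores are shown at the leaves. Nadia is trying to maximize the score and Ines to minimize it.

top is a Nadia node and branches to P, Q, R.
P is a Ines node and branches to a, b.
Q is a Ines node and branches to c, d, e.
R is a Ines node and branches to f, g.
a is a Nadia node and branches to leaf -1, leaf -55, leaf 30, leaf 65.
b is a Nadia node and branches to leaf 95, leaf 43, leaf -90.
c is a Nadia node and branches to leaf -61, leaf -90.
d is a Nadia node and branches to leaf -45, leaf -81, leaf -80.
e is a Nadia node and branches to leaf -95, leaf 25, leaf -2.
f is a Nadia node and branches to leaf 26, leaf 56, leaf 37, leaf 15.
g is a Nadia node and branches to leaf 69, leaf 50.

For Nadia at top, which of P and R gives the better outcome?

a (Nadia): max(-1, -55, 30, 65) = 65
b (Nadia): max(95, 43, -90) = 95
P (Ines): min(65, 95) = 65
f (Nadia): max(26, 56, 37, 15) = 56
g (Nadia): max(69, 50) = 69
R (Ines): min(56, 69) = 56
Nadia prefers the higher value; P=65, R=56. P is better since 65 > 56.

P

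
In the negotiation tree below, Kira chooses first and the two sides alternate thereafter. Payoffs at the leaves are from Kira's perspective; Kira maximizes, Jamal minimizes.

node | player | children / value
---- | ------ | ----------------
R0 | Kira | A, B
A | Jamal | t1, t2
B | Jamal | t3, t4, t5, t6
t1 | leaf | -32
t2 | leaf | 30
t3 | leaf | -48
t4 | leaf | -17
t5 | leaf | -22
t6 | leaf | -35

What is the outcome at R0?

A (Jamal): min(-32, 30) = -32
B (Jamal): min(-48, -17, -22, -35) = -48
R0 (Kira): max(-32, -48) = -32

-32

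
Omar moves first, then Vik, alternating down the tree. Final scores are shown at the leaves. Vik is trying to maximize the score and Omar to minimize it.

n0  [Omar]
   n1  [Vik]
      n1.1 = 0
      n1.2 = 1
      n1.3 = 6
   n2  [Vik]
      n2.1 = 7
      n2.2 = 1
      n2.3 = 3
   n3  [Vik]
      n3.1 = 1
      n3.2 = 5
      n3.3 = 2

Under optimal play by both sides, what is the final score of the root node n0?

5

n1 (Vik): max(0, 1, 6) = 6
n2 (Vik): max(7, 1, 3) = 7
n3 (Vik): max(1, 5, 2) = 5
n0 (Omar): min(6, 7, 5) = 5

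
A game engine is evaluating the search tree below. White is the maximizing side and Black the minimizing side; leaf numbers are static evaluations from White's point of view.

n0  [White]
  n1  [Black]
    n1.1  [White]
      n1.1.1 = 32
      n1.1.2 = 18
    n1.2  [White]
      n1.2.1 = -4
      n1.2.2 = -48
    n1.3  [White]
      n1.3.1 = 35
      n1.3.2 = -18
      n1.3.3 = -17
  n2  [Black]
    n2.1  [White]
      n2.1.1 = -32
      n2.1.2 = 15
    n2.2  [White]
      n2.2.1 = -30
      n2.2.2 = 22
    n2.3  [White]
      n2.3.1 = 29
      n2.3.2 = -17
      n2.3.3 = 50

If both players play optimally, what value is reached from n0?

15

n1.1 (White): max(32, 18) = 32
n1.2 (White): max(-4, -48) = -4
n1.3 (White): max(35, -18, -17) = 35
n1 (Black): min(32, -4, 35) = -4
n2.1 (White): max(-32, 15) = 15
n2.2 (White): max(-30, 22) = 22
n2.3 (White): max(29, -17, 50) = 50
n2 (Black): min(15, 22, 50) = 15
n0 (White): max(-4, 15) = 15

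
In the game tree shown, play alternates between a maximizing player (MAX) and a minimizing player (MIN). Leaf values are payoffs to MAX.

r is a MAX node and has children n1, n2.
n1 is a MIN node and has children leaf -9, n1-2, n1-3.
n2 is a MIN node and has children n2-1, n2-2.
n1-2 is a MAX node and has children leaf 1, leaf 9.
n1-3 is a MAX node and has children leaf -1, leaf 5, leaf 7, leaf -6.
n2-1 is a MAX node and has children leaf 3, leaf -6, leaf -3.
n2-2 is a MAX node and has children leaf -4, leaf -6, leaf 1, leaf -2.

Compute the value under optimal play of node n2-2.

1

n2-2 (MAX): max(-4, -6, 1, -2) = 1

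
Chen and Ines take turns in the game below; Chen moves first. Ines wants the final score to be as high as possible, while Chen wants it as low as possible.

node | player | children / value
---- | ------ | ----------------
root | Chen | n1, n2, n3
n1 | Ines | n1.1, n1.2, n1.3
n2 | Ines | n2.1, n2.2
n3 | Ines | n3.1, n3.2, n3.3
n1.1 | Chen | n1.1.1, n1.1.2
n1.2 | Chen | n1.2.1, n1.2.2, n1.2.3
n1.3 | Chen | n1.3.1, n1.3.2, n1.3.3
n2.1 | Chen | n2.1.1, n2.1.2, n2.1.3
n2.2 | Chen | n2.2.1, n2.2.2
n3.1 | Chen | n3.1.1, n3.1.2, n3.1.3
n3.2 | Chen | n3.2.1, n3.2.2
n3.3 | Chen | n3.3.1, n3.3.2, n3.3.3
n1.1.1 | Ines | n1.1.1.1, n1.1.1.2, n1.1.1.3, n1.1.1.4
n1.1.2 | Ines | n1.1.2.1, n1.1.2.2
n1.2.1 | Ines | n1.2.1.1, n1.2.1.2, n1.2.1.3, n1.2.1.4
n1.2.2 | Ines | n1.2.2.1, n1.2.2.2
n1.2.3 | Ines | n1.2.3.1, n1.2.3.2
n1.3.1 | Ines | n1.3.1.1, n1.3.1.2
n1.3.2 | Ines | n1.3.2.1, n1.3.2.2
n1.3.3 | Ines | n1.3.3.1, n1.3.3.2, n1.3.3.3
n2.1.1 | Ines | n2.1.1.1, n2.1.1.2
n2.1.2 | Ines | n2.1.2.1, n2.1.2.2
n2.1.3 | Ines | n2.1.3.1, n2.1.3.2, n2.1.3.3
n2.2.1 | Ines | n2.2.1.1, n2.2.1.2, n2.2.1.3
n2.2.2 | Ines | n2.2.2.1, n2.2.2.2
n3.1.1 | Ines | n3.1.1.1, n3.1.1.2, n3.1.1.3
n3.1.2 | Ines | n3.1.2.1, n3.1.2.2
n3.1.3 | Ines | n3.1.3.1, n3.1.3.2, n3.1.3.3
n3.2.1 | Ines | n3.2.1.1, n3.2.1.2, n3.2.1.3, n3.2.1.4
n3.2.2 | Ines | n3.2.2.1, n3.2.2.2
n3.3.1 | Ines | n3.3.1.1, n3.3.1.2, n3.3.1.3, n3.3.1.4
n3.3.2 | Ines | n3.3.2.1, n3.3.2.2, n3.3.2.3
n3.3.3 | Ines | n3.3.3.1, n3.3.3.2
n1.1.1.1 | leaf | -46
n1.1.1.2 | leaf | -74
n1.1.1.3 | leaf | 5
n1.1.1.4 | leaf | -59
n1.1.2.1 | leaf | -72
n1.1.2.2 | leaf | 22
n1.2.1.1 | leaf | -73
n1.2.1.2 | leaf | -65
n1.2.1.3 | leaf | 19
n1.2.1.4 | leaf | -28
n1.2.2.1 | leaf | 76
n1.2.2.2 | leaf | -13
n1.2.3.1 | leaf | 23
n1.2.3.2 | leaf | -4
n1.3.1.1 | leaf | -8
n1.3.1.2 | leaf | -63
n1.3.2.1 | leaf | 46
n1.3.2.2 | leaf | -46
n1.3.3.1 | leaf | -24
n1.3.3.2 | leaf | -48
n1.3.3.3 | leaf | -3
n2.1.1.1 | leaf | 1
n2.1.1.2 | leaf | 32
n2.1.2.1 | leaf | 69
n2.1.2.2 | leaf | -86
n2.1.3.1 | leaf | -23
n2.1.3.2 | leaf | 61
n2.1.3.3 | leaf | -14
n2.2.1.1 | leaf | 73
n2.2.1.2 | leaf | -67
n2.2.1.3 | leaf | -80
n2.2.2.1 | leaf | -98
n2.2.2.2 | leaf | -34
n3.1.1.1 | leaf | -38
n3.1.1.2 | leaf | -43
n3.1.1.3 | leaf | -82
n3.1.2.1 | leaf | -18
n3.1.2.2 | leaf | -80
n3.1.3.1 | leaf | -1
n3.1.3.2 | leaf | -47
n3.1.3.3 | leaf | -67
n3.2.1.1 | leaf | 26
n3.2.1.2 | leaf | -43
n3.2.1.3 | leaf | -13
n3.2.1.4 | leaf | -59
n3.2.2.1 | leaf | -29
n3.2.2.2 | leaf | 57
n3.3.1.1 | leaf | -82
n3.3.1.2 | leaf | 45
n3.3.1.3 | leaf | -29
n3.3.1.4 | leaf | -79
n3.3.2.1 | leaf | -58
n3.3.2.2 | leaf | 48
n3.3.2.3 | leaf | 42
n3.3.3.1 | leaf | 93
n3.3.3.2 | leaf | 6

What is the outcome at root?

19

n1.1.1 (Ines): max(-46, -74, 5, -59) = 5
n1.1.2 (Ines): max(-72, 22) = 22
n1.1 (Chen): min(5, 22) = 5
n1.2.1 (Ines): max(-73, -65, 19, -28) = 19
n1.2.2 (Ines): max(76, -13) = 76
n1.2.3 (Ines): max(23, -4) = 23
n1.2 (Chen): min(19, 76, 23) = 19
n1.3.1 (Ines): max(-8, -63) = -8
n1.3.2 (Ines): max(46, -46) = 46
n1.3.3 (Ines): max(-24, -48, -3) = -3
n1.3 (Chen): min(-8, 46, -3) = -8
n1 (Ines): max(5, 19, -8) = 19
n2.1.1 (Ines): max(1, 32) = 32
n2.1.2 (Ines): max(69, -86) = 69
n2.1.3 (Ines): max(-23, 61, -14) = 61
n2.1 (Chen): min(32, 69, 61) = 32
n2.2.1 (Ines): max(73, -67, -80) = 73
n2.2.2 (Ines): max(-98, -34) = -34
n2.2 (Chen): min(73, -34) = -34
n2 (Ines): max(32, -34) = 32
n3.1.1 (Ines): max(-38, -43, -82) = -38
n3.1.2 (Ines): max(-18, -80) = -18
n3.1.3 (Ines): max(-1, -47, -67) = -1
n3.1 (Chen): min(-38, -18, -1) = -38
n3.2.1 (Ines): max(26, -43, -13, -59) = 26
n3.2.2 (Ines): max(-29, 57) = 57
n3.2 (Chen): min(26, 57) = 26
n3.3.1 (Ines): max(-82, 45, -29, -79) = 45
n3.3.2 (Ines): max(-58, 48, 42) = 48
n3.3.3 (Ines): max(93, 6) = 93
n3.3 (Chen): min(45, 48, 93) = 45
n3 (Ines): max(-38, 26, 45) = 45
root (Chen): min(19, 32, 45) = 19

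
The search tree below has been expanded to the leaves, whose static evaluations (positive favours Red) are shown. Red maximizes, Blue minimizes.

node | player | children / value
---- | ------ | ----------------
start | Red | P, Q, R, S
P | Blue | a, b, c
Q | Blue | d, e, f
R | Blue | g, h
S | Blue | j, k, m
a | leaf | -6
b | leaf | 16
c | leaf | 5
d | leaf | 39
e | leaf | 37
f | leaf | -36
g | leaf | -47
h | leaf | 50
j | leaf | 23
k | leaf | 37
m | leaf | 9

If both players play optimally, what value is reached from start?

9

P (Blue): min(-6, 16, 5) = -6
Q (Blue): min(39, 37, -36) = -36
R (Blue): min(-47, 50) = -47
S (Blue): min(23, 37, 9) = 9
start (Red): max(-6, -36, -47, 9) = 9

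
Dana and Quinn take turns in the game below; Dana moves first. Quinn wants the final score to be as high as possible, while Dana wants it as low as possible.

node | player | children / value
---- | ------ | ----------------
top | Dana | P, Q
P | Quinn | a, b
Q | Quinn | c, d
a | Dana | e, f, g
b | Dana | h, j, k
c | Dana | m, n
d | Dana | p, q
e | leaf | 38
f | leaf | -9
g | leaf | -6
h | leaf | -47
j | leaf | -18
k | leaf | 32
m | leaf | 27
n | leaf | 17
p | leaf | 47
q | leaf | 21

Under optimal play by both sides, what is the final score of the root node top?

-9

a (Dana): min(38, -9, -6) = -9
b (Dana): min(-47, -18, 32) = -47
P (Quinn): max(-9, -47) = -9
c (Dana): min(27, 17) = 17
d (Dana): min(47, 21) = 21
Q (Quinn): max(17, 21) = 21
top (Dana): min(-9, 21) = -9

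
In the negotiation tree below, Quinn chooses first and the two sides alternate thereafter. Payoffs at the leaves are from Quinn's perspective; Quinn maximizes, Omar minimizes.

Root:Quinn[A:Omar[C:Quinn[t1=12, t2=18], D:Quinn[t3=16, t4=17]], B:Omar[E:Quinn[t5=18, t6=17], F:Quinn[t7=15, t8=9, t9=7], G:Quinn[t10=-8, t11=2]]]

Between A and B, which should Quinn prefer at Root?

A

C (Quinn): max(12, 18) = 18
D (Quinn): max(16, 17) = 17
A (Omar): min(18, 17) = 17
E (Quinn): max(18, 17) = 18
F (Quinn): max(15, 9, 7) = 15
G (Quinn): max(-8, 2) = 2
B (Omar): min(18, 15, 2) = 2
Quinn prefers the higher value; A=17, B=2. A is better since 17 > 2.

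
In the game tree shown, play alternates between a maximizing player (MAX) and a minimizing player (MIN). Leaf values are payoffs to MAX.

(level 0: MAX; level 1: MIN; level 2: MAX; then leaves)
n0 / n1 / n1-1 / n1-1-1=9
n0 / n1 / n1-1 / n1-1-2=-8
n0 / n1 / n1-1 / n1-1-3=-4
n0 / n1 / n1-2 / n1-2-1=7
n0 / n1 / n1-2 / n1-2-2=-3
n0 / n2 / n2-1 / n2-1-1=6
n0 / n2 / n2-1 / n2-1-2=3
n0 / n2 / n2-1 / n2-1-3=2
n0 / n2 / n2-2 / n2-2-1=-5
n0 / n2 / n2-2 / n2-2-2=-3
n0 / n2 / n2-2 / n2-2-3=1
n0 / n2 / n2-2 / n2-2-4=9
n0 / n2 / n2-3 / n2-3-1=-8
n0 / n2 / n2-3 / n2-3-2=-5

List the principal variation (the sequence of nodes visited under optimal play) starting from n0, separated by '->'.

n0 -> n1 -> n1-2 -> n1-2-1

n1-1 (MAX): max(9, -8, -4) = 9
n1-2 (MAX): max(7, -3) = 7
n1 (MIN): min(9, 7) = 7
n2-1 (MAX): max(6, 3, 2) = 6
n2-2 (MAX): max(-5, -3, 1, 9) = 9
n2-3 (MAX): max(-8, -5) = -5
n2 (MIN): min(6, 9, -5) = -5
n0 (MAX): max(7, -5) = 7
At n0, MAX picks n1 (highest: 7).
At n1, MIN picks n1-2 (lowest: 7).
At n1-2, MAX picks n1-2-1 (highest: 7).
Terminal value 7.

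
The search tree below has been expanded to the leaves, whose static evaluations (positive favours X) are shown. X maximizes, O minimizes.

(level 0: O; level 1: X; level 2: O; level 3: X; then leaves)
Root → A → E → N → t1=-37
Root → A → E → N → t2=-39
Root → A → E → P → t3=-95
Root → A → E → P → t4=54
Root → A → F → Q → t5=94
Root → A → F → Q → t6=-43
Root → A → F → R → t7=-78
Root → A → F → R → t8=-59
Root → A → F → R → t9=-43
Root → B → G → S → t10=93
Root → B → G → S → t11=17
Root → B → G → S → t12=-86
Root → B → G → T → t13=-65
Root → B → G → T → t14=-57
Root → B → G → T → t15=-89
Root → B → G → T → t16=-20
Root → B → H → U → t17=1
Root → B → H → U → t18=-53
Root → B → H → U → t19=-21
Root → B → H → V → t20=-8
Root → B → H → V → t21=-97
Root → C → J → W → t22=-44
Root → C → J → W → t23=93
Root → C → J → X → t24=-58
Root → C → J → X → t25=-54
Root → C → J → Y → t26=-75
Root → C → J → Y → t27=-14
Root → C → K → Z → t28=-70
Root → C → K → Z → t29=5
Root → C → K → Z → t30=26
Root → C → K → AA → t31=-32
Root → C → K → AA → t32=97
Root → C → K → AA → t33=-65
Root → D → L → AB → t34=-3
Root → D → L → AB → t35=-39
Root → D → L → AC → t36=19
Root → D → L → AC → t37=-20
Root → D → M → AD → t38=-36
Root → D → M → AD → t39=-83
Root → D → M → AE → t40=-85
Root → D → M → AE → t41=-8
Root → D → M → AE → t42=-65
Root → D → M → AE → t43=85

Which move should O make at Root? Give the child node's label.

N (X): max(-37, -39) = -37
P (X): max(-95, 54) = 54
E (O): min(-37, 54) = -37
Q (X): max(94, -43) = 94
R (X): max(-78, -59, -43) = -43
F (O): min(94, -43) = -43
A (X): max(-37, -43) = -37
S (X): max(93, 17, -86) = 93
T (X): max(-65, -57, -89, -20) = -20
G (O): min(93, -20) = -20
U (X): max(1, -53, -21) = 1
V (X): max(-8, -97) = -8
H (O): min(1, -8) = -8
B (X): max(-20, -8) = -8
W (X): max(-44, 93) = 93
X (X): max(-58, -54) = -54
Y (X): max(-75, -14) = -14
J (O): min(93, -54, -14) = -54
Z (X): max(-70, 5, 26) = 26
AA (X): max(-32, 97, -65) = 97
K (O): min(26, 97) = 26
C (X): max(-54, 26) = 26
AB (X): max(-3, -39) = -3
AC (X): max(19, -20) = 19
L (O): min(-3, 19) = -3
AD (X): max(-36, -83) = -36
AE (X): max(-85, -8, -65, 85) = 85
M (O): min(-36, 85) = -36
D (X): max(-3, -36) = -3
Root (O): min(-37, -8, 26, -3) = -37
O at Root wants the lowest of {A=-37, B=-8, C=26, D=-3}, so chooses A.

A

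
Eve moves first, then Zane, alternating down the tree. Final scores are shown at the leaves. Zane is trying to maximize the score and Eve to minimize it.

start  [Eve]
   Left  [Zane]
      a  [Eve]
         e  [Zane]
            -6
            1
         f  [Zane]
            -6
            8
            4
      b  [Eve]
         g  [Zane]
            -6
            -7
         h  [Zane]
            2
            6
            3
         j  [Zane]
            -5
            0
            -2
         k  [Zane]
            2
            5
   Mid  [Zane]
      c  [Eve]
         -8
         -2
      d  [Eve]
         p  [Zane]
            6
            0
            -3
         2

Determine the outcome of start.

e (Zane): max(-6, 1) = 1
f (Zane): max(-6, 8, 4) = 8
a (Eve): min(1, 8) = 1
g (Zane): max(-6, -7) = -6
h (Zane): max(2, 6, 3) = 6
j (Zane): max(-5, 0, -2) = 0
k (Zane): max(2, 5) = 5
b (Eve): min(-6, 6, 0, 5) = -6
Left (Zane): max(1, -6) = 1
c (Eve): min(-8, -2) = -8
p (Zane): max(6, 0, -3) = 6
d (Eve): min(6, 2) = 2
Mid (Zane): max(-8, 2) = 2
start (Eve): min(1, 2) = 1

1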